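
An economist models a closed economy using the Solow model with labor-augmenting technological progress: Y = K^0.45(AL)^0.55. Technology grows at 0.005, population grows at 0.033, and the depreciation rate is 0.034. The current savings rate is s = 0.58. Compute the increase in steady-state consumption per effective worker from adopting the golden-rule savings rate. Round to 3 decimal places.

Δc ≈ 0.148

The effective depreciation rate is n + g + δ = 0.033 + 0.005 + 0.034 = 0.072.
Current steady state (s = 0.58): k* = (0.58/0.072)^(1/0.55) ≈ 44.4065, y* = 44.4065^0.45 ≈ 5.5125, c* = (1−0.58)·5.5125 ≈ 2.3153.
At the golden rule the marginal product of capital equals n+g+δ: 0.45·k^(0.45−1) = 0.072. Solving, k_gold = (0.45/0.072)^(1/0.55) ≈ 27.9933.
y_gold = 27.9933^0.45 ≈ 4.4789, c_gold = y_gold − 0.072·k_gold ≈ 2.4634.
Gain: Δc = 2.4634 − 2.3153 ≈ 0.1482.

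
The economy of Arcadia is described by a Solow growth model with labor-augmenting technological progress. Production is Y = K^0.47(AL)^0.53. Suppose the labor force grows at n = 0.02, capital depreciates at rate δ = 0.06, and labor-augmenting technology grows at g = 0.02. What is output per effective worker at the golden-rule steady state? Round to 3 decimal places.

y_gold ≈ 3.945

n + g + δ = 0.02 + 0.02 + 0.06 = 0.1.
Maximizing c = f(k) − (n+g+δ)·k gives f'(k) = n+g+δ, i.e. 0.47·k^(0.47−1) = 0.1, so k_gold = (0.47/0.1)^(1/0.53) ≈ 18.5400.
Output: y_gold = k_gold^0.47 = 18.5400^0.47 ≈ 3.9447.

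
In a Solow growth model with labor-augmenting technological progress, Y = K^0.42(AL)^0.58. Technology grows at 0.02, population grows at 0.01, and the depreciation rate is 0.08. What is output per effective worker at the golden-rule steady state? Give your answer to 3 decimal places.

n + g + δ = 0.01 + 0.02 + 0.08 = 0.11.
Maximizing c = f(k) − (n+g+δ)·k gives f'(k) = n+g+δ, i.e. 0.42·k^(0.42−1) = 0.11, so k_gold = (0.42/0.11)^(1/0.58) ≈ 10.0740.
Output: y_gold = k_gold^0.42 = 10.0740^0.42 ≈ 2.6384.

y_gold ≈ 2.638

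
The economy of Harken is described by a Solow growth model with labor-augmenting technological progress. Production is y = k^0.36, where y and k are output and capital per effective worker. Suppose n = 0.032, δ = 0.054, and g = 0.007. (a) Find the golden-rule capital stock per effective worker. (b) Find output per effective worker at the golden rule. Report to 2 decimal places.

Break-even investment rate: n + g + δ = 0.032 + 0.007 + 0.054 = 0.093.
Golden rule sets MPK = n+g+δ: 0.36·k^(0.36−1) = 0.093, so k_gold = (0.36/0.093)^(1/0.64) ≈ 8.2883.
y_gold = 8.2883^0.36 ≈ 2.1412.

(a) k_gold ≈ 8.29; (b) y_gold ≈ 2.14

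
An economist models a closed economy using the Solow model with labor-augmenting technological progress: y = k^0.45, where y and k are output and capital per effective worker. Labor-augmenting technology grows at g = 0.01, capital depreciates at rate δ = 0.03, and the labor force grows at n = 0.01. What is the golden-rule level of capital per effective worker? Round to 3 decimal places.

n + g + δ = 0.01 + 0.01 + 0.03 = 0.05.
Setting f'(k) = n+g+δ gives 0.45·k^(0.45−1) = 0.05, hence k_gold = (0.45/0.05)^(1/0.55) ≈ 54.3233.

k_gold ≈ 54.323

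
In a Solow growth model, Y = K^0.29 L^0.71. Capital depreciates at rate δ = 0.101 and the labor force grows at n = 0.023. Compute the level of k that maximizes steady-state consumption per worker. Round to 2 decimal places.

Break-even investment rate: n + δ = 0.023 + 0.101 = 0.124.
Setting f'(k) = n+δ gives 0.29·k^(0.29−1) = 0.124, hence k_gold = (0.29/0.124)^(1/0.71) ≈ 3.3089.

k_gold ≈ 3.31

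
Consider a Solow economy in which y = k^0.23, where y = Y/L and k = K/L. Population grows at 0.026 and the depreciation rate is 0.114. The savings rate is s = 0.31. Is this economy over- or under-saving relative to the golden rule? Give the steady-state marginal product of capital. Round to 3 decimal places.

over-saving; MPK ≈ 0.104

n + δ = 0.026 + 0.114 = 0.14.
Steady-state k*: s·k^0.23 = 0.14·k gives k* = (0.31/0.14)^(1/0.77) ≈ 2.8077.
MPK = 0.23·2.8077^(-0.77) ≈ 0.1039.
MPK < n+δ = 0.14, so the economy is dynamically inefficient (over-saving).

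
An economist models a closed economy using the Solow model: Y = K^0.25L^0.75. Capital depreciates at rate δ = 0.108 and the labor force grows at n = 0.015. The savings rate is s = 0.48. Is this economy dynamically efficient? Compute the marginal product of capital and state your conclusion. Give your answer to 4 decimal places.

dynamically inefficient; MPK ≈ 0.0641

n + δ = 0.015 + 0.108 = 0.123.
Steady-state k*: s·k^0.25 = 0.123·k gives k* = (0.48/0.123)^(1/0.75) ≈ 6.1440.
MPK = 0.25·6.1440^(-0.75) ≈ 0.0641.
MPK < n+δ = 0.123, so the economy is dynamically inefficient (over-saving).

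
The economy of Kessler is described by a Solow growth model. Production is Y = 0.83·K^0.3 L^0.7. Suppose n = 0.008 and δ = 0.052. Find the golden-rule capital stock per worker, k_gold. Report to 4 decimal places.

k_gold ≈ 7.6371

Capital per worker breaks even when investment replaces (n + δ)·k; here n + δ = 0.06.
Setting f'(k) = n+δ gives 0.3·0.83·k^(0.3−1) = 0.06, hence k_gold = (0.3·0.83/0.06)^(1/0.7) ≈ 7.6371.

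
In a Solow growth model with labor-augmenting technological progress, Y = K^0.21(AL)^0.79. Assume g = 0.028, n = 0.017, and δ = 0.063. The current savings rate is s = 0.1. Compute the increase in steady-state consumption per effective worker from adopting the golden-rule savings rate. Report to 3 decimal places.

n + g + δ = 0.017 + 0.028 + 0.063 = 0.108.
Current steady state (s = 0.1): k* = (0.1/0.108)^(1/0.79) ≈ 0.9072, y* = 0.9072^0.21 ≈ 0.9797, c* = (1−0.1)·0.9797 ≈ 0.8818.
Setting f'(k) = n+g+δ gives 0.21·k^(0.21−1) = 0.108, hence k_gold = (0.21/0.108)^(1/0.79) ≈ 2.3204.
y_gold = 2.3204^0.21 ≈ 1.1934, c_gold = y_gold − 0.108·k_gold ≈ 0.9427.
Gain: Δc = 0.9427 − 0.8818 ≈ 0.0610.

Δc ≈ 0.061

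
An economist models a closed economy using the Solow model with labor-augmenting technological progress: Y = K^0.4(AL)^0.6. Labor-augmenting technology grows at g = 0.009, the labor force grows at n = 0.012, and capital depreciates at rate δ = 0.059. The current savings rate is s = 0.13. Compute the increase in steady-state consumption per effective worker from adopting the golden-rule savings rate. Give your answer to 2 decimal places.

Break-even investment rate: n + g + δ = 0.012 + 0.009 + 0.059 = 0.08.
Current steady state (s = 0.13): k* = (0.13/0.08)^(1/0.6) ≈ 2.2461, y* = 2.2461^0.4 ≈ 1.3822, c* = (1−0.13)·1.3822 ≈ 1.2025.
Maximizing c = f(k) − (n+g+δ)·k gives f'(k) = n+g+δ, i.e. 0.4·k^(0.4−1) = 0.08, so k_gold = (0.4/0.08)^(1/0.6) ≈ 14.6201.
y_gold = 14.6201^0.4 ≈ 2.9240, c_gold = y_gold − 0.08·k_gold ≈ 1.7544.
Gain: Δc = 1.7544 − 1.2025 ≈ 0.5519.

Δc ≈ 0.55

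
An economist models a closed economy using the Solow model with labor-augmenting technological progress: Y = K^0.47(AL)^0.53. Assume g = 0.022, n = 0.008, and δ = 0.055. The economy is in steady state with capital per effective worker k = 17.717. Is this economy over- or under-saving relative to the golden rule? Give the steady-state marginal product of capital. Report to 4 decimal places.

under-saving; MPK ≈ 0.1024

Break-even investment rate: n + g + δ = 0.008 + 0.022 + 0.055 = 0.085.
MPK = 0.47·k^(0.47−1) = 0.47·17.717^(-0.53) ≈ 0.1024.
MPK > 0.085, so the economy is dynamically efficient (under-saving).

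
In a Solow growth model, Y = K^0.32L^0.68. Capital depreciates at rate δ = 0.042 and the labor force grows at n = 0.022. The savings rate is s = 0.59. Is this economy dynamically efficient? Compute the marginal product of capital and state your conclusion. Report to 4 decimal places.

n + δ = 0.022 + 0.042 = 0.064.
Steady-state k*: s·k^0.32 = 0.064·k gives k* = (0.59/0.064)^(1/0.68) ≈ 26.2202.
MPK = 0.32·26.2202^(-0.68) ≈ 0.0347.
MPK < n+δ = 0.064, so the economy is dynamically inefficient (over-saving).

dynamically inefficient; MPK ≈ 0.0347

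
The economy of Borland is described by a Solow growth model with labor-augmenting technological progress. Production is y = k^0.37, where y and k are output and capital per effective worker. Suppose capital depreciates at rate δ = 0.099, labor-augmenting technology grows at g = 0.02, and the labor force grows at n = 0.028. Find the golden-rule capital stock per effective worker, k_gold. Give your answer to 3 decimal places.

Capital per effective worker breaks even when investment replaces (n + g + δ)·k; here n + g + δ = 0.147.
Setting f'(k) = n+g+δ gives 0.37·k^(0.37−1) = 0.147, hence k_gold = (0.37/0.147)^(1/0.63) ≈ 4.3284.

k_gold ≈ 4.328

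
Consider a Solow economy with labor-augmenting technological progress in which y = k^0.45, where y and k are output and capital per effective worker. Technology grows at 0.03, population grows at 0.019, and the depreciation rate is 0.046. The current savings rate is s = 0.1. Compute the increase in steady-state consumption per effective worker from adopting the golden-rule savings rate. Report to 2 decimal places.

Δc ≈ 1.02

Capital per effective worker breaks even when investment replaces (n + g + δ)·k; here n + g + δ = 0.095.
Current steady state (s = 0.1): k* = (0.1/0.095)^(1/0.55) ≈ 1.0977, y* = 1.0977^0.45 ≈ 1.0429, c* = (1−0.1)·1.0429 ≈ 0.9386.
Setting f'(k) = n+g+δ gives 0.45·k^(0.45−1) = 0.095, hence k_gold = (0.45/0.095)^(1/0.55) ≈ 16.9107.
y_gold = 16.9107^0.45 ≈ 3.5700, c_gold = y_gold − 0.095·k_gold ≈ 1.9635.
Gain: Δc = 1.9635 − 0.9386 ≈ 1.0249.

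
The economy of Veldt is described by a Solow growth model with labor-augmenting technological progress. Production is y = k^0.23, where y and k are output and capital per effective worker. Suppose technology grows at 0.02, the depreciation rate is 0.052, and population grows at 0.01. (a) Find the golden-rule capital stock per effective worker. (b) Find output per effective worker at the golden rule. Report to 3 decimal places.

Capital per effective worker breaks even when investment replaces (n + g + δ)·k; here n + g + δ = 0.082.
Setting f'(k) = n+g+δ gives 0.23·k^(0.23−1) = 0.082, hence k_gold = (0.23/0.082)^(1/0.77) ≈ 3.8169.
y_gold = 3.8169^0.23 ≈ 1.3608.

(a) k_gold ≈ 3.817; (b) y_gold ≈ 1.361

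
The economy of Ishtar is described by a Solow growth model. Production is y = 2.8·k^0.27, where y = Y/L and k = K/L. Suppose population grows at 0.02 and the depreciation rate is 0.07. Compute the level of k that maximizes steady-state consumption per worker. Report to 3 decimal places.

Capital per worker breaks even when investment replaces (n + δ)·k; here n + δ = 0.09.
At the golden rule the marginal product of capital equals n+δ: 0.27·2.8·k^(0.27−1) = 0.09. Solving, k_gold = (0.27·2.8/0.09)^(1/0.73) ≈ 18.4559.

k_gold ≈ 18.456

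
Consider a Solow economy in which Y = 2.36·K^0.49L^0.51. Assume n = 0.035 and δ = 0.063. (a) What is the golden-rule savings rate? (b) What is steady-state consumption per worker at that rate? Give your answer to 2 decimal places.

(a) s_gold = 0.49; (b) c_gold ≈ 12.89

Capital per worker breaks even when investment replaces (n + δ)·k; here n + δ = 0.098.
For Cobb-Douglas, s_gold equals capital's share: s_gold = 0.49.
Maximizing c = f(k) − (n+δ)·k gives f'(k) = n+δ, i.e. 0.49·2.36·k^(0.49−1) = 0.098, so k_gold = (0.49·2.36/0.098)^(1/0.51) ≈ 126.3949.
y_gold = 2.36·126.3949^0.49 ≈ 25.2790; c_gold = (1−0.49)·y_gold ≈ 12.8923.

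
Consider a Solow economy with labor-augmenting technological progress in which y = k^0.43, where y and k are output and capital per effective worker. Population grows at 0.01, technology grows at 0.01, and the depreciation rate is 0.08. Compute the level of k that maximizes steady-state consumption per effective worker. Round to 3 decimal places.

n + g + δ = 0.01 + 0.01 + 0.08 = 0.1.
Golden rule sets MPK = n+g+δ: 0.43·k^(0.43−1) = 0.1, so k_gold = (0.43/0.1)^(1/0.57) ≈ 12.9225.

k_gold ≈ 12.923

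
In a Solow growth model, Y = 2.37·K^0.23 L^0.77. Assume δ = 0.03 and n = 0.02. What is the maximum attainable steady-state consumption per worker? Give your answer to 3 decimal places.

The effective depreciation rate is n + δ = 0.02 + 0.03 = 0.05.
Maximizing c = f(k) − (n+δ)·k gives f'(k) = n+δ, i.e. 0.23·2.37·k^(0.23−1) = 0.05, so k_gold = (0.23·2.37/0.05)^(1/0.77) ≈ 22.2541.
y_gold = 2.37·22.2541^0.23 ≈ 4.8379.
c_gold = y_gold − (n+δ)·k_gold = 4.8379 − 0.05·22.2541 ≈ 3.7251.

c_gold ≈ 3.725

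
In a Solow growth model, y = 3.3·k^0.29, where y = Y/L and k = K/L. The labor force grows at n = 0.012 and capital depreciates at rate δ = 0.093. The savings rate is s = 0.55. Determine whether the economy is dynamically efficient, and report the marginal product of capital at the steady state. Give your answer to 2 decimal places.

The effective depreciation rate is n + δ = 0.012 + 0.093 = 0.105.
Steady-state k*: s·A·k^0.29 = 0.105·k gives k* = (0.55·3.3/0.105)^(1/0.71) ≈ 55.3633.
MPK = 0.29·3.3·55.3633^(-0.71) ≈ 0.0554.
MPK < n+δ = 0.105, so the economy is dynamically inefficient (over-saving).

dynamically inefficient; MPK ≈ 0.06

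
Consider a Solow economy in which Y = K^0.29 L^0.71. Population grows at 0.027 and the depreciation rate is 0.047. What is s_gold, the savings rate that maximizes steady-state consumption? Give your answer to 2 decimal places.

s_gold = 0.29

n + δ = 0.027 + 0.047 = 0.074.
At the golden rule MPK = n+δ, and in any Cobb-Douglas steady state s = (n+δ)·k/y = MPK·k/y = capital's share 0.29.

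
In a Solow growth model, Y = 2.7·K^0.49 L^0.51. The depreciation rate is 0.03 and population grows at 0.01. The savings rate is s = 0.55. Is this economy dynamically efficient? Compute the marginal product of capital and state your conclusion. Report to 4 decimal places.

Capital per worker breaks even when investment replaces (n + δ)·k; here n + δ = 0.04.
Steady-state k*: s·A·k^0.49 = 0.04·k gives k* = (0.55·2.7/0.04)^(1/0.51) ≈ 1196.1272.
MPK = 0.49·2.7·1196.1272^(-0.51) ≈ 0.0356.
MPK < n+δ = 0.04, so the economy is dynamically inefficient (over-saving).

dynamically inefficient; MPK ≈ 0.0356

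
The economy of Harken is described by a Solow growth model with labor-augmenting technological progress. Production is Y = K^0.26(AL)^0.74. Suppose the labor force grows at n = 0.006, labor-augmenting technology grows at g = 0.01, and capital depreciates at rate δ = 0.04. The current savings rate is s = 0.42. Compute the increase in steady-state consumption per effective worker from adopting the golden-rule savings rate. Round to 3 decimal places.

Capital per effective worker breaks even when investment replaces (n + g + δ)·k; here n + g + δ = 0.056.
Current steady state (s = 0.42): k* = (0.42/0.056)^(1/0.74) ≈ 15.2235, y* = 15.2235^0.26 ≈ 2.0298, c* = (1−0.42)·2.0298 ≈ 1.1773.
At the golden rule the marginal product of capital equals n+g+δ: 0.26·k^(0.26−1) = 0.056. Solving, k_gold = (0.26/0.056)^(1/0.74) ≈ 7.9627.
y_gold = 7.9627^0.26 ≈ 1.7150, c_gold = y_gold − 0.056·k_gold ≈ 1.2691.
Gain: Δc = 1.2691 − 1.1773 ≈ 0.0918.

Δc ≈ 0.092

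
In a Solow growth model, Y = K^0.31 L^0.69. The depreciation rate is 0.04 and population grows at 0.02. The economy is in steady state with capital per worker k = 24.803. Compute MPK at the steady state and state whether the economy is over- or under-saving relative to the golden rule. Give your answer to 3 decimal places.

The effective depreciation rate is n + δ = 0.02 + 0.04 = 0.06.
MPK = 0.31·k^(0.31−1) = 0.31·24.803^(-0.69) ≈ 0.0338.
MPK < 0.06, so the economy is dynamically inefficient (over-saving).

over-saving; MPK ≈ 0.034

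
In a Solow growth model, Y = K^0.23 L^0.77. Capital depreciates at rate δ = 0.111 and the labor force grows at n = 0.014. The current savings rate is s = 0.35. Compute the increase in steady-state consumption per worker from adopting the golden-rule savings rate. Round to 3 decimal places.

Δc ≈ 0.040

Break-even investment rate: n + δ = 0.014 + 0.111 = 0.125.
Current steady state (s = 0.35): k* = (0.35/0.125)^(1/0.77) ≈ 3.8082, y* = 3.8082^0.23 ≈ 1.3601, c* = (1−0.35)·1.3601 ≈ 0.8841.
Golden rule sets MPK = n+δ: 0.23·k^(0.23−1) = 0.125, so k_gold = (0.23/0.125)^(1/0.77) ≈ 2.2076.
y_gold = 2.2076^0.23 ≈ 1.1998, c_gold = y_gold − 0.125·k_gold ≈ 0.9238.
Gain: Δc = 0.9238 − 0.8841 ≈ 0.0398.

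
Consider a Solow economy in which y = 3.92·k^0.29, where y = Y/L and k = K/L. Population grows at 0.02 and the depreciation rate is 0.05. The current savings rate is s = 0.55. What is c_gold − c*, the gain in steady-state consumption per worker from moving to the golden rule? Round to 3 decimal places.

The effective depreciation rate is n + δ = 0.02 + 0.05 = 0.07.
Current steady state (s = 0.55): k* = (0.55·3.92/0.07)^(1/0.71) ≈ 124.8965, y* = 3.92·124.8965^0.29 ≈ 15.8959, c* = (1−0.55)·15.8959 ≈ 7.1532.
Setting f'(k) = n+δ gives 0.29·3.92·k^(0.29−1) = 0.07, hence k_gold = (0.29·3.92/0.07)^(1/0.71) ≈ 50.7050.
y_gold = 3.92·50.7050^0.29 ≈ 12.2391, c_gold = y_gold − 0.07·k_gold ≈ 8.6898.
Gain: Δc = 8.6898 − 7.1532 ≈ 1.5366.

Δc ≈ 1.537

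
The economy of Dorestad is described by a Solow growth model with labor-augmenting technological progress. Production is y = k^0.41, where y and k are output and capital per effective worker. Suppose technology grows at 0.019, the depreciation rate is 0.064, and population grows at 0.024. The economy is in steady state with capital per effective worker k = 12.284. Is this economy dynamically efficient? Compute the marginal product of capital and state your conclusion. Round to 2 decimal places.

dynamically inefficient; MPK ≈ 0.09

n + g + δ = 0.024 + 0.019 + 0.064 = 0.107.
MPK = 0.41·k^(0.41−1) = 0.41·12.284^(-0.59) ≈ 0.0933.
MPK < 0.107, so the economy is dynamically inefficient (over-saving).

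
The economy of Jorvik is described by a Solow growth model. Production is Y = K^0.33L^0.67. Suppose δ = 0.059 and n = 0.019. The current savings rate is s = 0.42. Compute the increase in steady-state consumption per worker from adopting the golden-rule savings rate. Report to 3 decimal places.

Break-even investment rate: n + δ = 0.019 + 0.059 = 0.078.
Current steady state (s = 0.42): k* = (0.42/0.078)^(1/0.67) ≈ 12.3389, y* = 12.3389^0.33 ≈ 2.2915, c* = (1−0.42)·2.2915 ≈ 1.3291.
Setting f'(k) = n+δ gives 0.33·k^(0.33−1) = 0.078, hence k_gold = (0.33/0.078)^(1/0.67) ≈ 8.6090.
y_gold = 8.6090^0.33 ≈ 2.0349, c_gold = y_gold − 0.078·k_gold ≈ 1.3634.
Gain: Δc = 1.3634 − 1.3291 ≈ 0.0343.

Δc ≈ 0.034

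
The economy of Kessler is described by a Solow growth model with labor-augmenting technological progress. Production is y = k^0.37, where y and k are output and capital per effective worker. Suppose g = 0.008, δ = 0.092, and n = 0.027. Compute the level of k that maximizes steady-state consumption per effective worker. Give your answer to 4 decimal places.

k_gold ≈ 5.4593

Capital per effective worker breaks even when investment replaces (n + g + δ)·k; here n + g + δ = 0.127.
Golden rule sets MPK = n+g+δ: 0.37·k^(0.37−1) = 0.127, so k_gold = (0.37/0.127)^(1/0.63) ≈ 5.4593.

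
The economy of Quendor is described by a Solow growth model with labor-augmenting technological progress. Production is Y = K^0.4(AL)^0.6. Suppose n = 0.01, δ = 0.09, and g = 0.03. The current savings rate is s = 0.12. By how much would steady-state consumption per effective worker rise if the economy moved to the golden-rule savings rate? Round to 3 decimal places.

Δc ≈ 0.435

Capital per effective worker breaks even when investment replaces (n + g + δ)·k; here n + g + δ = 0.13.
Current steady state (s = 0.12): k* = (0.12/0.13)^(1/0.6) ≈ 0.8751, y* = 0.8751^0.4 ≈ 0.9480, c* = (1−0.12)·0.9480 ≈ 0.8343.
At the golden rule the marginal product of capital equals n+g+δ: 0.4·k^(0.4−1) = 0.13. Solving, k_gold = (0.4/0.13)^(1/0.6) ≈ 6.5092.
y_gold = 6.5092^0.4 ≈ 2.1155, c_gold = y_gold − 0.13·k_gold ≈ 1.2693.
Gain: Δc = 1.2693 − 0.8343 ≈ 0.4350.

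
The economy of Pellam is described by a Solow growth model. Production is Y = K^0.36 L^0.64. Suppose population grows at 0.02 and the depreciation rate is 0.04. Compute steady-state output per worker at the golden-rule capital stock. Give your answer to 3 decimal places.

y_gold ≈ 2.740

The effective depreciation rate is n + δ = 0.02 + 0.04 = 0.06.
At the golden rule the marginal product of capital equals n+δ: 0.36·k^(0.36−1) = 0.06. Solving, k_gold = (0.36/0.06)^(1/0.64) ≈ 16.4385.
Output: y_gold = k_gold^0.36 = 16.4385^0.36 ≈ 2.7397.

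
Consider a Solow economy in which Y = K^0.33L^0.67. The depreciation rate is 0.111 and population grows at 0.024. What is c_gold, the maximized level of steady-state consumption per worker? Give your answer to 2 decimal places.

c_gold ≈ 1.04

Capital per worker breaks even when investment replaces (n + δ)·k; here n + δ = 0.135.
Golden rule sets MPK = n+δ: 0.33·k^(0.33−1) = 0.135, so k_gold = (0.33/0.135)^(1/0.67) ≈ 3.7964.
y_gold = 3.7964^0.33 ≈ 1.5531.
c_gold = y_gold − (n+δ)·k_gold = 1.5531 − 0.135·3.7964 ≈ 1.0406.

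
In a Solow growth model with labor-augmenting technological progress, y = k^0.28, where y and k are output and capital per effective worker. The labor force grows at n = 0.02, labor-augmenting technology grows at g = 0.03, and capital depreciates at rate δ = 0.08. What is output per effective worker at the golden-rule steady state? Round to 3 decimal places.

Capital per effective worker breaks even when investment replaces (n + g + δ)·k; here n + g + δ = 0.13.
Golden rule sets MPK = n+g+δ: 0.28·k^(0.28−1) = 0.13, so k_gold = (0.28/0.13)^(1/0.72) ≈ 2.9027.
Output: y_gold = k_gold^0.28 = 2.9027^0.28 ≈ 1.3477.

y_gold ≈ 1.348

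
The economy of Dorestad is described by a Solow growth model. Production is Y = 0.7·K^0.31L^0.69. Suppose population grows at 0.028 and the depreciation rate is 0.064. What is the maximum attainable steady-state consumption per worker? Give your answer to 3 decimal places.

c_gold ≈ 0.710

Break-even investment rate: n + δ = 0.028 + 0.064 = 0.092.
Maximizing c = f(k) − (n+δ)·k gives f'(k) = n+δ, i.e. 0.31·0.7·k^(0.31−1) = 0.092, so k_gold = (0.31·0.7/0.092)^(1/0.69) ≈ 3.4682.
y_gold = 0.7·3.4682^0.31 ≈ 1.0293.
c_gold = y_gold − (n+δ)·k_gold = 1.0293 − 0.092·3.4682 ≈ 0.7102.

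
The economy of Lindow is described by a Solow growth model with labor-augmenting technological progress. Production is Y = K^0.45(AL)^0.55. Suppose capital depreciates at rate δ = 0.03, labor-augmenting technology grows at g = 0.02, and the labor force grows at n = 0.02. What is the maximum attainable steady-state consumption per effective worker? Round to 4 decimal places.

Capital per effective worker breaks even when investment replaces (n + g + δ)·k; here n + g + δ = 0.07.
Maximizing c = f(k) − (n+g+δ)·k gives f'(k) = n+g+δ, i.e. 0.45·k^(0.45−1) = 0.07, so k_gold = (0.45/0.07)^(1/0.55) ≈ 29.4645.
y_gold = 29.4645^0.45 ≈ 4.5834.
c_gold = y_gold − (n+g+δ)·k_gold = 4.5834 − 0.07·29.4645 ≈ 2.5209.

c_gold ≈ 2.5209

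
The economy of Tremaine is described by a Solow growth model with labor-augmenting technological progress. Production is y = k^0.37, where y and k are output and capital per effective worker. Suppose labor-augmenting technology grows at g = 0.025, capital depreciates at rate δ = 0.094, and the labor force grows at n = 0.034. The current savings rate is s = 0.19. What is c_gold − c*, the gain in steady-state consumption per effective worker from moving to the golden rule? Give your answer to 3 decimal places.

Δc ≈ 0.138

n + g + δ = 0.034 + 0.025 + 0.094 = 0.153.
Current steady state (s = 0.19): k* = (0.19/0.153)^(1/0.63) ≈ 1.4103, y* = 1.4103^0.37 ≈ 1.1356, c* = (1−0.19)·1.1356 ≈ 0.9199.
Maximizing c = f(k) − (n+g+δ)·k gives f'(k) = n+g+δ, i.e. 0.37·k^(0.37−1) = 0.153, so k_gold = (0.37/0.153)^(1/0.63) ≈ 4.0621.
y_gold = 4.0621^0.37 ≈ 1.6797, c_gold = y_gold − 0.153·k_gold ≈ 1.0582.
Gain: Δc = 1.0582 − 0.9199 ≈ 0.1383.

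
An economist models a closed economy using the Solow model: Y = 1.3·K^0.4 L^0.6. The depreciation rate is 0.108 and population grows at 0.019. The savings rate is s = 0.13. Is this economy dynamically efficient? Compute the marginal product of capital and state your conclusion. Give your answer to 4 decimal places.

dynamically efficient; MPK ≈ 0.3908

n + δ = 0.019 + 0.108 = 0.127.
Steady-state k*: s·A·k^0.4 = 0.127·k gives k* = (0.13·1.3/0.127)^(1/0.6) ≈ 1.6099.
MPK = 0.4·1.3·1.6099^(-0.6) ≈ 0.3908.
MPK > n+δ = 0.127, so the economy is dynamically efficient (under-saving).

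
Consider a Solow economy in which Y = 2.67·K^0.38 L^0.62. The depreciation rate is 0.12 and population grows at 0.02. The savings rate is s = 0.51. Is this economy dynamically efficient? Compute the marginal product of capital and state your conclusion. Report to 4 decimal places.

Break-even investment rate: n + δ = 0.02 + 0.12 = 0.14.
Steady-state k*: s·A·k^0.38 = 0.14·k gives k* = (0.51·2.67/0.14)^(1/0.62) ≈ 39.2169.
MPK = 0.38·2.67·39.2169^(-0.62) ≈ 0.1043.
MPK < n+δ = 0.14, so the economy is dynamically inefficient (over-saving).

dynamically inefficient; MPK ≈ 0.1043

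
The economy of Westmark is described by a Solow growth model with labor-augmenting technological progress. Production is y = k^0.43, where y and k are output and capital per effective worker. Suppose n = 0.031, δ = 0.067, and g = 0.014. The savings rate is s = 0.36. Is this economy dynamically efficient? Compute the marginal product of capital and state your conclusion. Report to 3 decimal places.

dynamically efficient; MPK ≈ 0.134

n + g + δ = 0.031 + 0.014 + 0.067 = 0.112.
Steady-state k*: s·k^0.43 = 0.112·k gives k* = (0.36/0.112)^(1/0.57) ≈ 7.7557.
MPK = 0.43·7.7557^(-0.57) ≈ 0.1338.
MPK > n+g+δ = 0.112, so the economy is dynamically efficient (under-saving).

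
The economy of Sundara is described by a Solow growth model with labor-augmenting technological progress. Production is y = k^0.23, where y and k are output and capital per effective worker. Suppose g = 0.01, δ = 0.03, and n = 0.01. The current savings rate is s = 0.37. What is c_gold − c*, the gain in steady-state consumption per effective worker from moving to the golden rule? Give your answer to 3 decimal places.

Δc ≈ 0.069

Break-even investment rate: n + g + δ = 0.01 + 0.01 + 0.03 = 0.05.
Current steady state (s = 0.37): k* = (0.37/0.05)^(1/0.77) ≈ 13.4546, y* = 13.4546^0.23 ≈ 1.8182, c* = (1−0.37)·1.8182 ≈ 1.1455.
Setting f'(k) = n+g+δ gives 0.23·k^(0.23−1) = 0.05, hence k_gold = (0.23/0.05)^(1/0.77) ≈ 7.2565.
y_gold = 7.2565^0.23 ≈ 1.5775, c_gold = y_gold − 0.05·k_gold ≈ 1.2147.
Gain: Δc = 1.2147 − 1.1455 ≈ 0.0692.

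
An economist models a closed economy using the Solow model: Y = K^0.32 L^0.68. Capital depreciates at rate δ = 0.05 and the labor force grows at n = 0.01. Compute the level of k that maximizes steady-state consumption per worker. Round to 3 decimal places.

k_gold ≈ 11.725

n + δ = 0.01 + 0.05 = 0.06.
Setting f'(k) = n+δ gives 0.32·k^(0.32−1) = 0.06, hence k_gold = (0.32/0.06)^(1/0.68) ≈ 11.7251.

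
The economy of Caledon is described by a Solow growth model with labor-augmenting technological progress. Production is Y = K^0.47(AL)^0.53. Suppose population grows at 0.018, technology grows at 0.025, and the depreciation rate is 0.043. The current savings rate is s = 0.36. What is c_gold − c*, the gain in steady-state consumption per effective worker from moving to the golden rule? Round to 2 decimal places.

Δc ≈ 0.11

n + g + δ = 0.018 + 0.025 + 0.043 = 0.086.
Current steady state (s = 0.36): k* = (0.36/0.086)^(1/0.53) ≈ 14.9010, y* = 14.9010^0.47 ≈ 3.5597, c* = (1−0.36)·3.5597 ≈ 2.2782.
Setting f'(k) = n+g+δ gives 0.47·k^(0.47−1) = 0.086, hence k_gold = (0.47/0.086)^(1/0.53) ≈ 24.6432.
y_gold = 24.6432^0.47 ≈ 4.5092, c_gold = y_gold − 0.086·k_gold ≈ 2.3899.
Gain: Δc = 2.3899 − 2.2782 ≈ 0.1117.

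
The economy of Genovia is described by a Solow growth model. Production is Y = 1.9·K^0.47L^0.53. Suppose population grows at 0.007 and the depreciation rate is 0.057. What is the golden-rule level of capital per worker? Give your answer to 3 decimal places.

k_gold ≈ 144.463

n + δ = 0.007 + 0.057 = 0.064.
Golden rule sets MPK = n+δ: 0.47·1.9·k^(0.47−1) = 0.064, so k_gold = (0.47·1.9/0.064)^(1/0.53) ≈ 144.4633.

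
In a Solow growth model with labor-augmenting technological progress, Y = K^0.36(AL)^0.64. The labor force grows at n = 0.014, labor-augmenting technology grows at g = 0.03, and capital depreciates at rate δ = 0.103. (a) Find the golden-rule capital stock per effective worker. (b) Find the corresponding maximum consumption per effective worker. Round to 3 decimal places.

(a) k_gold ≈ 4.053; (b) c_gold ≈ 1.059

n + g + δ = 0.014 + 0.03 + 0.103 = 0.147.
At the golden rule the marginal product of capital equals n+g+δ: 0.36·k^(0.36−1) = 0.147. Solving, k_gold = (0.36/0.147)^(1/0.64) ≈ 4.0531.
y_gold = 4.0531^0.36 ≈ 1.6550; c_gold = y_gold − 0.147·k_gold ≈ 1.0592.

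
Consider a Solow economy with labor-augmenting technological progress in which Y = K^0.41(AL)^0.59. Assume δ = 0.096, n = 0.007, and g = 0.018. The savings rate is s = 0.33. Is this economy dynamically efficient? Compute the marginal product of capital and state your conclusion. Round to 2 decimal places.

dynamically efficient; MPK ≈ 0.15

Capital per effective worker breaks even when investment replaces (n + g + δ)·k; here n + g + δ = 0.121.
Steady-state k*: s·k^0.41 = 0.121·k gives k* = (0.33/0.121)^(1/0.59) ≈ 5.4768.
MPK = 0.41·5.4768^(-0.59) ≈ 0.1503.
MPK > n+g+δ = 0.121, so the economy is dynamically efficient (under-saving).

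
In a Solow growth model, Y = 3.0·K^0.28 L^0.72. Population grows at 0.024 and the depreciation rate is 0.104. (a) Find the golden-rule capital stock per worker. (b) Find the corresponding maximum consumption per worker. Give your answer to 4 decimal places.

(a) k_gold ≈ 13.6401; (b) c_gold ≈ 4.4896

The effective depreciation rate is n + δ = 0.024 + 0.104 = 0.128.
Setting f'(k) = n+δ gives 0.28·3.0·k^(0.28−1) = 0.128, hence k_gold = (0.28·3.0/0.128)^(1/0.72) ≈ 13.6401.
y_gold = 3.0·13.6401^0.28 ≈ 6.2355; c_gold = y_gold − 0.128·k_gold ≈ 4.4896.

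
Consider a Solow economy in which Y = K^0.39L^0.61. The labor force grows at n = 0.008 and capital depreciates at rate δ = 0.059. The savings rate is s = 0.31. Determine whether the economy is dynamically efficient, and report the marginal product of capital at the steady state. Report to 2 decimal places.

Capital per worker breaks even when investment replaces (n + δ)·k; here n + δ = 0.067.
Steady-state k*: s·k^0.39 = 0.067·k gives k* = (0.31/0.067)^(1/0.61) ≈ 12.3207.
MPK = 0.39·12.3207^(-0.61) ≈ 0.0843.
MPK > n+δ = 0.067, so the economy is dynamically efficient (under-saving).

dynamically efficient; MPK ≈ 0.08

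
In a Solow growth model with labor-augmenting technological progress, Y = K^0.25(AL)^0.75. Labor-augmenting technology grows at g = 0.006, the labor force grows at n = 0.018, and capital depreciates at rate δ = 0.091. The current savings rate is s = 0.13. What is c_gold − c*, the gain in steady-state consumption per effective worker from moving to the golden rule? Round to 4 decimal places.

The effective depreciation rate is n + g + δ = 0.018 + 0.006 + 0.091 = 0.115.
Current steady state (s = 0.13): k* = (0.13/0.115)^(1/0.75) ≈ 1.1776, y* = 1.1776^0.25 ≈ 1.0417, c* = (1−0.13)·1.0417 ≈ 0.9063.
At the golden rule the marginal product of capital equals n+g+δ: 0.25·k^(0.25−1) = 0.115. Solving, k_gold = (0.25/0.115)^(1/0.75) ≈ 2.8162.
y_gold = 2.8162^0.25 ≈ 1.2954, c_gold = y_gold − 0.115·k_gold ≈ 0.9716.
Gain: Δc = 0.9716 − 0.9063 ≈ 0.0653.

Δc ≈ 0.0653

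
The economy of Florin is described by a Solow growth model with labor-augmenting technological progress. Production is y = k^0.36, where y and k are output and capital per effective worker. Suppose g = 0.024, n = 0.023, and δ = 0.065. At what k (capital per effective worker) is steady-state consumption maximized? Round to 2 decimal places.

Break-even investment rate: n + g + δ = 0.023 + 0.024 + 0.065 = 0.112.
Maximizing c = f(k) − (n+g+δ)·k gives f'(k) = n+g+δ, i.e. 0.36·k^(0.36−1) = 0.112, so k_gold = (0.36/0.112)^(1/0.64) ≈ 6.1990.

k_gold ≈ 6.20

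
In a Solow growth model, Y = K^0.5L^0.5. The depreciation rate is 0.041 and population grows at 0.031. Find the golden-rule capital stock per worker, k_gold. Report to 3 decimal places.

k_gold ≈ 48.225

The effective depreciation rate is n + δ = 0.031 + 0.041 = 0.072.
Golden rule sets MPK = n+δ: 0.5·k^(0.5−1) = 0.072, so k_gold = (0.5/0.072)^(1/0.5) ≈ 48.2253.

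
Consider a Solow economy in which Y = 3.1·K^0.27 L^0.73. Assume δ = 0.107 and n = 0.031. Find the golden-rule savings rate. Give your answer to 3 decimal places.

The effective depreciation rate is n + δ = 0.031 + 0.107 = 0.138.
At the golden rule MPK = n+δ, and in any Cobb-Douglas steady state s = (n+δ)·k/y = MPK·k/y = capital's share 0.27.

s_gold = 0.270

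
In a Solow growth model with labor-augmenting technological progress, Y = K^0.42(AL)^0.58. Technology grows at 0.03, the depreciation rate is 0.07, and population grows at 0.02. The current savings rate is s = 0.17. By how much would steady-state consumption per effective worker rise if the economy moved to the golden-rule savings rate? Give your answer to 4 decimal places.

Break-even investment rate: n + g + δ = 0.02 + 0.03 + 0.07 = 0.12.
Current steady state (s = 0.17): k* = (0.17/0.12)^(1/0.58) ≈ 1.8231, y* = 1.8231^0.42 ≈ 1.2869, c* = (1−0.17)·1.2869 ≈ 1.0681.
Maximizing c = f(k) − (n+g+δ)·k gives f'(k) = n+g+δ, i.e. 0.42·k^(0.42−1) = 0.12, so k_gold = (0.42/0.12)^(1/0.58) ≈ 8.6706.
y_gold = 8.6706^0.42 ≈ 2.4773, c_gold = y_gold − 0.12·k_gold ≈ 1.4368.
Gain: Δc = 1.4368 − 1.0681 ≈ 0.3687.

Δc ≈ 0.3687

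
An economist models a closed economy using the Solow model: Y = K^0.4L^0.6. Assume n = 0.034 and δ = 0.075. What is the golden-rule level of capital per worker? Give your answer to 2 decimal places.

k_gold ≈ 8.73

The effective depreciation rate is n + δ = 0.034 + 0.075 = 0.109.
Maximizing c = f(k) − (n+δ)·k gives f'(k) = n+δ, i.e. 0.4·k^(0.4−1) = 0.109, so k_gold = (0.4/0.109)^(1/0.6) ≈ 8.7308.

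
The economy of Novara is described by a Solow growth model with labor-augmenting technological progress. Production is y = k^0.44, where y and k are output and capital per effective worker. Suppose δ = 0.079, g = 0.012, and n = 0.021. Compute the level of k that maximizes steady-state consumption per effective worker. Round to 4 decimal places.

n + g + δ = 0.021 + 0.012 + 0.079 = 0.112.
Setting f'(k) = n+g+δ gives 0.44·k^(0.44−1) = 0.112, hence k_gold = (0.44/0.112)^(1/0.56) ≈ 11.5115.

k_gold ≈ 11.5115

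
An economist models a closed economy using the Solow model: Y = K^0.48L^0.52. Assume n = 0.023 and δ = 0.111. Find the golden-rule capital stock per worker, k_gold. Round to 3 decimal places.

k_gold ≈ 11.632

n + δ = 0.023 + 0.111 = 0.134.
Setting f'(k) = n+δ gives 0.48·k^(0.48−1) = 0.134, hence k_gold = (0.48/0.134)^(1/0.52) ≈ 11.6318.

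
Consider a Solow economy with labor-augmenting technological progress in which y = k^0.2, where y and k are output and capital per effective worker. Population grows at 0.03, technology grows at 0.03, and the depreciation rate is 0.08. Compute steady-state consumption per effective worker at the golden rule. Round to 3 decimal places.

Break-even investment rate: n + g + δ = 0.03 + 0.03 + 0.08 = 0.14.
Setting f'(k) = n+g+δ gives 0.2·k^(0.2−1) = 0.14, hence k_gold = (0.2/0.14)^(1/0.8) ≈ 1.5618.
y_gold = 1.5618^0.2 ≈ 1.0933.
c_gold = y_gold − (n+g+δ)·k_gold = 1.0933 − 0.14·1.5618 ≈ 0.8746.

c_gold ≈ 0.875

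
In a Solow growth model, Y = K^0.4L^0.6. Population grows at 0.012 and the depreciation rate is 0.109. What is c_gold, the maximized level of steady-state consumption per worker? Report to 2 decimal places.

Capital per worker breaks even when investment replaces (n + δ)·k; here n + δ = 0.121.
At the golden rule the marginal product of capital equals n+δ: 0.4·k^(0.4−1) = 0.121. Solving, k_gold = (0.4/0.121)^(1/0.6) ≈ 7.3360.
y_gold = 7.3360^0.4 ≈ 2.2191.
c_gold = y_gold − (n+δ)·k_gold = 2.2191 − 0.121·7.3360 ≈ 1.3315.

c_gold ≈ 1.33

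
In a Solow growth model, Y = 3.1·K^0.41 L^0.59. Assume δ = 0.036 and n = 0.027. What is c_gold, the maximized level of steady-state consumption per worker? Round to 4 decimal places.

c_gold ≈ 14.7551

n + δ = 0.027 + 0.036 = 0.063.
Golden rule sets MPK = n+δ: 0.41·3.1·k^(0.41−1) = 0.063, so k_gold = (0.41·3.1/0.063)^(1/0.59) ≈ 162.7548.
y_gold = 3.1·162.7548^0.41 ≈ 25.0087.
c_gold = y_gold − (n+δ)·k_gold = 25.0087 − 0.063·162.7548 ≈ 14.7551.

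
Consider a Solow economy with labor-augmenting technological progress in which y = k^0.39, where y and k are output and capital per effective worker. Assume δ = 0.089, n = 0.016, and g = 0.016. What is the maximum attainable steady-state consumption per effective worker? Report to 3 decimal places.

The effective depreciation rate is n + g + δ = 0.016 + 0.016 + 0.089 = 0.121.
Maximizing c = f(k) − (n+g+δ)·k gives f'(k) = n+g+δ, i.e. 0.39·k^(0.39−1) = 0.121, so k_gold = (0.39/0.121)^(1/0.61) ≈ 6.8115.
y_gold = 6.8115^0.39 ≈ 2.1133.
c_gold = y_gold − (n+g+δ)·k_gold = 2.1133 − 0.121·6.8115 ≈ 1.2891.

c_gold ≈ 1.289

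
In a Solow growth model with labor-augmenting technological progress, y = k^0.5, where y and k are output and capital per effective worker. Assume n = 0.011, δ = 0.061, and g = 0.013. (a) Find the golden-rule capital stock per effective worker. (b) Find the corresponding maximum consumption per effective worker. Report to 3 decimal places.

(a) k_gold ≈ 34.602; (b) c_gold ≈ 2.941

The effective depreciation rate is n + g + δ = 0.011 + 0.013 + 0.061 = 0.085.
Golden rule sets MPK = n+g+δ: 0.5·k^(0.5−1) = 0.085, so k_gold = (0.5/0.085)^(1/0.5) ≈ 34.6021.
y_gold = 34.6021^0.5 ≈ 5.8824; c_gold = y_gold − 0.085·k_gold ≈ 2.9412.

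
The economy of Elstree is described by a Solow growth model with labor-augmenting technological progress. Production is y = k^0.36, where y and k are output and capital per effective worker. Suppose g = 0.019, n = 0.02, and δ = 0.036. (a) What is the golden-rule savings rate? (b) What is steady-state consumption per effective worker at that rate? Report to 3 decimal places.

n + g + δ = 0.02 + 0.019 + 0.036 = 0.075.
For Cobb-Douglas, s_gold equals capital's share: s_gold = 0.36.
At the golden rule the marginal product of capital equals n+g+δ: 0.36·k^(0.36−1) = 0.075. Solving, k_gold = (0.36/0.075)^(1/0.64) ≈ 11.5995.
y_gold = 11.5995^0.36 ≈ 2.4166; c_gold = (1−0.36)·y_gold ≈ 1.5466.

(a) s_gold = 0.360; (b) c_gold ≈ 1.547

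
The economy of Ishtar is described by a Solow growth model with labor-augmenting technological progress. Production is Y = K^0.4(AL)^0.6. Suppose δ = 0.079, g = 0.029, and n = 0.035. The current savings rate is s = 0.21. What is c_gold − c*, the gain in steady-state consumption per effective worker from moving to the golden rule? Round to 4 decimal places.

Δc ≈ 0.1705

Capital per effective worker breaks even when investment replaces (n + g + δ)·k; here n + g + δ = 0.143.
Current steady state (s = 0.21): k* = (0.21/0.143)^(1/0.6) ≈ 1.8973, y* = 1.8973^0.4 ≈ 1.2920, c* = (1−0.21)·1.2920 ≈ 1.0207.
Maximizing c = f(k) − (n+g+δ)·k gives f'(k) = n+g+δ, i.e. 0.4·k^(0.4−1) = 0.143, so k_gold = (0.4/0.143)^(1/0.6) ≈ 5.5532.
y_gold = 5.5532^0.4 ≈ 1.9853, c_gold = y_gold − 0.143·k_gold ≈ 1.1912.
Gain: Δc = 1.1912 − 1.0207 ≈ 0.1705.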